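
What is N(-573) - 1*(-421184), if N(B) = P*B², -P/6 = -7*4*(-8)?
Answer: -440852992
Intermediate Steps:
P = -1344 (P = -6*(-7*4)*(-8) = -(-168)*(-8) = -6*224 = -1344)
N(B) = -1344*B²
N(-573) - 1*(-421184) = -1344*(-573)² - 1*(-421184) = -1344*328329 + 421184 = -441274176 + 421184 = -440852992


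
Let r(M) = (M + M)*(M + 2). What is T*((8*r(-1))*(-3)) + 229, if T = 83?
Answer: 4213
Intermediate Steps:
r(M) = 2*M*(2 + M) (r(M) = (2*M)*(2 + M) = 2*M*(2 + M))
T*((8*r(-1))*(-3)) + 229 = 83*((8*(2*(-1)*(2 - 1)))*(-3)) + 229 = 83*((8*(2*(-1)*1))*(-3)) + 229 = 83*((8*(-2))*(-3)) + 229 = 83*(-16*(-3)) + 229 = 83*48 + 229 = 3984 + 229 = 4213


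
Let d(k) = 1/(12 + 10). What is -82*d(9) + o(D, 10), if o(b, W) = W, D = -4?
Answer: 69/11 ≈ 6.2727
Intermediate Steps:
d(k) = 1/22
-82*d(9) + o(D, 10) = -82*1/22 + 10 = -41/11 + 10 = 69/11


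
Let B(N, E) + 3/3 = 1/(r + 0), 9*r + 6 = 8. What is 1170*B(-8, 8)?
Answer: 4095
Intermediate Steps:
r = 2/9 (r = -2/3 + (1/9)*8 = -2/3 + 8/9 = 2/9 ≈ 0.22222)
B(N, E) = 7/2 (B(N, E) = -1 + 1/(2/9 + 0) = -1 + 1/(2/9) = -1 + 9/2 = 7/2)
1170*B(-8, 8) = 1170*(7/2) = 4095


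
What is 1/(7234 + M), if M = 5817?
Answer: 1/13051 ≈ 7.6622e-5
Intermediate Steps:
1/(7234 + M) = 1/(7234 + 5817) = 1/13051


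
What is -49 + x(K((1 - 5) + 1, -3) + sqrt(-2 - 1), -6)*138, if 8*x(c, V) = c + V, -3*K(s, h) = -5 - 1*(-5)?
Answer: -305/2 + 69*I*sqrt(3)/4 ≈ -152.5 + 29.878*I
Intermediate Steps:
K(s, h) = 0 (K(s, h) = -(-5 - 1*(-5))/3 = -(-5 + 5)/3 = -1/3*0 = 0)
x(c, V) = V/8 + c/8 (x(c, V) = (c + V)/8 = (V + c)/8 = V/8 + c/8)
-49 + x(K((1 - 5) + 1, -3) + sqrt(-2 - 1), -6)*138 = -49 + ((1/8)*(-6) + (0 + sqrt(-2 - 1))/8)*138 = -49 + (-3/4 + (0 + sqrt(-3))/8)*138 = -49 + (-3/4 + (0 + I*sqrt(3))/8)*138 = -49 + (-3/4 + (I*sqrt(3))/8)*138 = -49 + (-3/4 + I*sqrt(3)/8)*138 = -49 + (-207/2 + 69*I*sqrt(3)/4) = -305/2 + 69*I*sqrt(3)/4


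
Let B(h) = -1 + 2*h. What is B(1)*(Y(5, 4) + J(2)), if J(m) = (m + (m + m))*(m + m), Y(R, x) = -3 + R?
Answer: 26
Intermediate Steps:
J(m) = 6*m**2 (J(m) = (m + 2*m)*(2*m) = (3*m)*(2*m) = 6*m**2)
B(1)*(Y(5, 4) + J(2)) = (-1 + 2*1)*((-3 + 5) + 6*2**2) = (-1 + 2)*(2 + 6*4) = 1*(2 + 24) = 1*26 = 26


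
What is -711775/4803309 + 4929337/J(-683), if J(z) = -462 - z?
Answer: 1392763027874/62443017 ≈ 22305.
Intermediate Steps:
-711775/4803309 + 4929337/J(-683) = -711775/4803309 + 4929337/(-462 - 1*(-683)) = -711775*1/4803309 + 4929337/(-462 + 683) = -711775/4803309 + 4929337/221 = -711775/4803309 + 4929337*(1/221) = -711775/4803309 + 289961/13 = 1392763027874/62443017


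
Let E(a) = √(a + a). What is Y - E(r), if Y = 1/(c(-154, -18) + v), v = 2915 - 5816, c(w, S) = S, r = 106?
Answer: -1/2919 - 2*√53 ≈ -14.561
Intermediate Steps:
v = -2901
E(a) = √2*√a (E(a) = √(2*a) = √2*√a)
Y = -1/2919 (Y = 1/(-18 - 2901) = 1/(-2919) = -1/2919 ≈ -0.00034258)
Y - E(r) = -1/2919 - √2*√106 = -1/2919 - 2*√53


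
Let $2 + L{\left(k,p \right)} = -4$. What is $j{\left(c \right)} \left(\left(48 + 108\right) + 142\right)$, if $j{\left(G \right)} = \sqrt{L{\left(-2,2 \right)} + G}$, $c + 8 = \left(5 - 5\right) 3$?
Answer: $298 i \sqrt{14} \approx 1115.0 i$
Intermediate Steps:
$L{\left(k,p \right)} = -6$ ($L{\left(k,p \right)} = -2 - 4 = -6$)
$c = -8$ ($c = -8 + \left(5 - 5\right) 3 = -8 + 0 \cdot 3 = -8 + 0 = -8$)
$j{\left(G \right)} = \sqrt{-6 + G}$
$j{\left(c \right)} \left(\left(48 + 108\right) + 142\right) = \sqrt{-6 - 8} \left(\left(48 + 108\right) + 142\right) = \sqrt{-14} \left(156 + 142\right) = i \sqrt{14} \cdot 298 = 298 i \sqrt{14}$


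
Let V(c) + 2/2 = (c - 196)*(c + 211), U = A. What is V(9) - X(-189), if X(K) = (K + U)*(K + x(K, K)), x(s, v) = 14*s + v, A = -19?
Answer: -670133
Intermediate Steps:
x(s, v) = v + 14*s
U = -19
V(c) = -1 + (-196 + c)*(211 + c) (V(c) = -1 + (c - 196)*(c + 211) = -1 + (-196 + c)*(211 + c))
X(K) = 16*K*(-19 + K) (X(K) = (K - 19)*(K + (K + 14*K)) = (-19 + K)*(K + 15*K) = (-19 + K)*(16*K) = 16*K*(-19 + K))
V(9) - X(-189) = (-41357 + 9² + 15*9) - 16*(-189)*(-19 - 189) = (-41357 + 81 + 135) - 16*(-189)*(-208) = -41141 - 1*628992 = -41141 - 628992 = -670133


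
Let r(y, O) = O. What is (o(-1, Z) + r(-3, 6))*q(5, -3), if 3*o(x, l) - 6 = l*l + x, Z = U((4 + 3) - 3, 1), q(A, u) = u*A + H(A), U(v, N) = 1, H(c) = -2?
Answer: -136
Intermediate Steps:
q(A, u) = -2 + A*u (q(A, u) = u*A - 2 = A*u - 2 = -2 + A*u)
Z = 1
o(x, l) = 2 + x/3 + l²/3 (o(x, l) = 2 + (l*l + x)/3 = 2 + (l² + x)/3 = 2 + (x + l²)/3 = 2 + (x/3 + l²/3) = 2 + x/3 + l²/3)
(o(-1, Z) + r(-3, 6))*q(5, -3) = ((2 + (⅓)*(-1) + (⅓)*1²) + 6)*(-2 + 5*(-3)) = ((2 - ⅓ + (⅓)*1) + 6)*(-2 - 15) = ((2 - ⅓ + ⅓) + 6)*(-17) = (2 + 6)*(-17) = 8*(-17) = -136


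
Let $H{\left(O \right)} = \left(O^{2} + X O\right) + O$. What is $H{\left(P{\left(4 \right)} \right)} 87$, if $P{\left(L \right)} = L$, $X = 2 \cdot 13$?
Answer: $10788$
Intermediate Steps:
$X = 26$
$H{\left(O \right)} = O^{2} + 27 O$ ($H{\left(O \right)} = \left(O^{2} + 26 O\right) + O = O^{2} + 27 O$)
$H{\left(P{\left(4 \right)} \right)} 87 = 4 \left(27 + 4\right) 87 = 4 \cdot 31 \cdot 87 = 124 \cdot 87 = 10788$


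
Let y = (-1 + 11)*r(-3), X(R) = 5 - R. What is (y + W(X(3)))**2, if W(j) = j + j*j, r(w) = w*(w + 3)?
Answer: 36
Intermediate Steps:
r(w) = w*(3 + w)
W(j) = j + j**2
y = 0 (y = (-1 + 11)*(-3*(3 - 3)) = 10*(-3*0) = 10*0 = 0)
(y + W(X(3)))**2 = (0 + (5 - 1*3)*(1 + (5 - 1*3)))**2 = (0 + (5 - 3)*(1 + (5 - 3)))**2 = (0 + 2*(1 + 2))**2 = (0 + 2*3)**2 = (0 + 6)**2 = 6**2 = 36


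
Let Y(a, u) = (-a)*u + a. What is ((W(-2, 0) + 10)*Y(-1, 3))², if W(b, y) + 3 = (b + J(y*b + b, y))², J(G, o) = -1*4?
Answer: 7396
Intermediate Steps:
J(G, o) = -4
W(b, y) = -3 + (-4 + b)² (W(b, y) = -3 + (b - 4)² = -3 + (-4 + b)²)
Y(a, u) = a - a*u (Y(a, u) = -a*u + a = a - a*u)
((W(-2, 0) + 10)*Y(-1, 3))² = (((-3 + (-4 - 2)²) + 10)*(-(1 - 1*3)))² = (((-3 + (-6)²) + 10)*(-(1 - 3)))² = (((-3 + 36) + 10)*(-1*(-2)))² = ((33 + 10)*2)² = (43*2)² = 86² = 7396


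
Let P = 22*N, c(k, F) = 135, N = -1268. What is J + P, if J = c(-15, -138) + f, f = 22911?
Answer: -4850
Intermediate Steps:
J = 23046 (J = 135 + 22911 = 23046)
P = -27896 (P = 22*(-1268) = -27896)
J + P = 23046 - 27896 = -4850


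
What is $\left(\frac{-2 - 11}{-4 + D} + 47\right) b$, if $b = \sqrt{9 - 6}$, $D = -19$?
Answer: $\frac{1094 \sqrt{3}}{23} \approx 82.385$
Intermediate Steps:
$b = \sqrt{3} \approx 1.732$
$\left(\frac{-2 - 11}{-4 + D} + 47\right) b = \left(\frac{-2 - 11}{-4 - 19} + 47\right) \sqrt{3} = \left(- \frac{13}{-23} + 47\right) \sqrt{3} = \left(\left(-13\right) \left(- \frac{1}{23}\right) + 47\right) \sqrt{3} = \left(\frac{13}{23} + 47\right) \sqrt{3} = \frac{1094 \sqrt{3}}{23}$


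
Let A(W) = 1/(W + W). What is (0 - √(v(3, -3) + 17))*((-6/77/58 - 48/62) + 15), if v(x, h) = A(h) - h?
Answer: -164110*√714/69223 ≈ -63.348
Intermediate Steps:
A(W) = 1/(2*W)
v(x, h) = 1/(2*h) - h
(0 - √(v(3, -3) + 17))*((-6/77/58 - 48/62) + 15) = (0 - √(((½)/(-3) - 1*(-3)) + 17))*((-6/77/58 - 48/62) + 15) = (0 - √(((½)*(-⅓) + 3) + 17))*((-6*1/77*(1/58) - 48*1/62) + 15) = (0 - √((-⅙ + 3) + 17))*((-6/77*1/58 - 24/31) + 15) = (0 - √(17/6 + 17))*((-3/2233 - 24/31) + 15) = (0 - √(119/6))*(-53685/69223 + 15) = (0 - √714/6)*(984660/69223) = -√714/6*(984660/69223) = -164110*√714/69223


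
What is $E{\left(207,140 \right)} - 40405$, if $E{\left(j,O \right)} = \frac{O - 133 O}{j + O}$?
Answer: $- \frac{14039015}{347} \approx -40458.0$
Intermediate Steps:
$E{\left(j,O \right)} = - \frac{132 O}{O + j}$ ($E{\left(j,O \right)} = \frac{\left(-132\right) O}{O + j} = - \frac{132 O}{O + j}$)
$E{\left(207,140 \right)} - 40405 = \left(-132\right) 140 \frac{1}{140 + 207} - 40405 = \left(-132\right) 140 \cdot \frac{1}{347} - 40405 = - \frac{18480}{347} - 40405 = - \frac{14039015}{347}$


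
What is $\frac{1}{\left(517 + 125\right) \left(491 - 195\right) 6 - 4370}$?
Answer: $\frac{1}{1135822} \approx 8.8042 \cdot 10^{-7}$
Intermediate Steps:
$\frac{1}{\left(517 + 125\right) \left(491 - 195\right) 6 - 4370} = \frac{1}{642 \cdot 296 \cdot 6 - 4370} = \frac{1}{190032 \cdot 6 - 4370} = \frac{1}{1140192 - 4370} = \frac{1}{1135822}$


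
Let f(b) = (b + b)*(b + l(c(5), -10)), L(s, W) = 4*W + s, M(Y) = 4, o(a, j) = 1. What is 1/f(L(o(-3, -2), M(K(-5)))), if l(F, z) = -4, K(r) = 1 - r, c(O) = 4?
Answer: 1/442 ≈ 0.0022624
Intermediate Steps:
L(s, W) = s + 4*W
f(b) = 2*b*(-4 + b) (f(b) = (b + b)*(b - 4) = (2*b)*(-4 + b) = 2*b*(-4 + b))
1/f(L(o(-3, -2), M(K(-5)))) = 1/(2*(1 + 4*4)*(-4 + (1 + 4*4))) = 1/(2*(1 + 16)*(-4 + (1 + 16))) = 1/(2*17*(-4 + 17)) = 1/(2*17*13) = 1/442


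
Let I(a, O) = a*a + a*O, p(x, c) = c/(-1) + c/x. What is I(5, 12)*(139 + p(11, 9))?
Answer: 122315/11 ≈ 11120.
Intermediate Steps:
p(x, c) = -c + c/x (p(x, c) = c*(-1) + c/x = -c + c/x)
I(a, O) = a² + O*a
I(5, 12)*(139 + p(11, 9)) = (5*(12 + 5))*(139 + (-1*9 + 9/11)) = (5*17)*(139 + (-9 + 9*(1/11))) = 85*(139 + (-9 + 9/11)) = 85*(139 - 90/11) = 85*(1439/11) = 122315/11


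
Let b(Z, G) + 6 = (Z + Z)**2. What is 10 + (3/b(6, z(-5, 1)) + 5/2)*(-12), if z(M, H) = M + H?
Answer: -466/23 ≈ -20.261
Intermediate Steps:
z(M, H) = H + M
b(Z, G) = -6 + 4*Z**2 (b(Z, G) = -6 + (Z + Z)**2 = -6 + (2*Z)**2 = -6 + 4*Z**2)
10 + (3/b(6, z(-5, 1)) + 5/2)*(-12) = 10 + (3/(-6 + 4*6**2) + 5/2)*(-12) = 10 + (3/(-6 + 4*36) + 5*(1/2))*(-12) = 10 + (3/(-6 + 144) + 5/2)*(-12) = 10 + (3/138 + 5/2)*(-12) = 10 + (3*(1/138) + 5/2)*(-12) = 10 + (1/46 + 5/2)*(-12) = 10 + (58/23)*(-12) = 10 - 696/23 = -466/23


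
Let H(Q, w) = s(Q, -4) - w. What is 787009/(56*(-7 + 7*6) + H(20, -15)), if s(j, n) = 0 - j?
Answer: 787009/1955 ≈ 402.56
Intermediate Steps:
s(j, n) = -j
H(Q, w) = -Q - w
787009/(56*(-7 + 7*6) + H(20, -15)) = 787009/(56*(-7 + 7*6) + (-1*20 - 1*(-15))) = 787009/(56*(-7 + 42) + (-20 + 15)) = 787009/(56*35 - 5) = 787009/(1960 - 5) = 787009/1955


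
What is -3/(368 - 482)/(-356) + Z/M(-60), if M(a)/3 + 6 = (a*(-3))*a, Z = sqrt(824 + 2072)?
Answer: -1/13528 - 2*sqrt(181)/16209 ≈ -0.0017339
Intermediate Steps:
Z = 4*sqrt(181) (Z = sqrt(2896) = 4*sqrt(181) ≈ 53.815)
M(a) = -18 - 9*a**2 (M(a) = -18 + 3*((a*(-3))*a) = -18 + 3*((-3*a)*a) = -18 + 3*(-3*a**2) = -18 - 9*a**2)
-3/(368 - 482)/(-356) + Z/M(-60) = -3/(368 - 482)/(-356) + (4*sqrt(181))/(-18 - 9*(-60)**2) = -3/(-114)*(-1/356) + (4*sqrt(181))/(-18 - 9*3600) = -3*(-1/114)*(-1/356) + (4*sqrt(181))/(-18 - 32400) = (1/38)*(-1/356) + (4*sqrt(181))/(-32418) = -1/13528 + (4*sqrt(181))*(-1/32418) = -1/13528 - 2*sqrt(181)/16209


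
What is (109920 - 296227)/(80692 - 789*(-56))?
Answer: -186307/124876 ≈ -1.4919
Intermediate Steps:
(109920 - 296227)/(80692 - 789*(-56)) = -186307/(80692 + 44184) = -186307/124876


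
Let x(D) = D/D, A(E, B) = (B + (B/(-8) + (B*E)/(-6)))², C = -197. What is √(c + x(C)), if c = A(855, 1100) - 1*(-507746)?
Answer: √97081011613/2 ≈ 1.5579e+5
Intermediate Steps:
A(E, B) = (7*B/8 - B*E/6)² (A(E, B) = (B + (B*(-⅛) + (B*E)*(-⅙)))² = (B + (-B/8 - B*E/6))² = (7*B/8 - B*E/6)²)
x(D) = 1
c = 97081011609/4 (c = (1/576)*1100²*(-21 + 4*855)² - 1*(-507746) = (1/576)*1210000*(-21 + 3420)² + 507746 = (1/576)*1210000*3399² + 507746 = (1/576)*1210000*11553201 + 507746 = 97078980625/4 + 507746 = 97081011609/4 ≈ 2.4270e+10)
√(c + x(C)) = √(97081011609/4 + 1) = √(97081011613/4) = √97081011613/2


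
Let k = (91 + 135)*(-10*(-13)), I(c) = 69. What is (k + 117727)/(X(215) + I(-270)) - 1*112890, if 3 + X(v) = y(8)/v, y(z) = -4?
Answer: -1569829535/14186 ≈ -1.1066e+5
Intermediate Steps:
X(v) = -3 - 4/v
k = 29380 (k = 226*130 = 29380)
(k + 117727)/(X(215) + I(-270)) - 1*112890 = (29380 + 117727)/((-3 - 4/215) + 69) - 1*112890 = 147107/((-3 - 4*1/215) + 69) - 112890 = 147107/((-3 - 4/215) + 69) - 112890 = 147107/(-649/215 + 69) - 112890 = 147107/(14186/215) - 112890 = 147107*(215/14186) - 112890 = 31628005/14186 - 112890 = -1569829535/14186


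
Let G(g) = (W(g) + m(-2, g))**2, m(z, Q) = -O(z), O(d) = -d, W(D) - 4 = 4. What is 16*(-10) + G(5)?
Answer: -124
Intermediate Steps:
W(D) = 8 (W(D) = 4 + 4 = 8)
m(z, Q) = z (m(z, Q) = -(-1)*z = z)
G(g) = 36 (G(g) = (8 - 2)**2 = 6**2 = 36)
16*(-10) + G(5) = 16*(-10) + 36 = -160 + 36 = -124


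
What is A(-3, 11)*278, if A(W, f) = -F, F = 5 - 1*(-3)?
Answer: -2224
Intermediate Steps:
F = 8 (F = 5 + 3 = 8)
A(W, f) = -8 (A(W, f) = -1*8 = -8)
A(-3, 11)*278 = -8*278 = -2224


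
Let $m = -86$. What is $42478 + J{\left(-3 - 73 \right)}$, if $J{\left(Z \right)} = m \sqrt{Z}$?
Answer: $42478 - 172 i \sqrt{19} \approx 42478.0 - 749.73 i$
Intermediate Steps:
$J{\left(Z \right)} = - 86 \sqrt{Z}$
$42478 + J{\left(-3 - 73 \right)} = 42478 - 86 \sqrt{-3 - 73} = 42478 - 86 \sqrt{-76} = 42478 - 86 \cdot 2 i \sqrt{19} = 42478 - 172 i \sqrt{19}$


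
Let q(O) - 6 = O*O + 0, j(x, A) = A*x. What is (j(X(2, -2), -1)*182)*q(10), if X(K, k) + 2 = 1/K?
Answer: 28938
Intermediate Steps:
X(K, k) = -2 + 1/K
q(O) = 6 + O² (q(O) = 6 + (O*O + 0) = 6 + (O² + 0) = 6 + O²)
(j(X(2, -2), -1)*182)*q(10) = (-(-2 + 1/2)*182)*(6 + 10²) = (-(-2 + ½)*182)*(6 + 100) = (-1*(-3/2)*182)*106 = ((3/2)*182)*106 = 273*106 = 28938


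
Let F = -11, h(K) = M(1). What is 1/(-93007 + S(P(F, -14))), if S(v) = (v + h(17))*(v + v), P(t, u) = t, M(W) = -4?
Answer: -1/92677 ≈ -1.0790e-5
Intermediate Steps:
h(K) = -4
S(v) = 2*v*(-4 + v) (S(v) = (v - 4)*(v + v) = (-4 + v)*(2*v) = 2*v*(-4 + v))
1/(-93007 + S(P(F, -14))) = 1/(-93007 + 2*(-11)*(-4 - 11)) = 1/(-93007 + 2*(-11)*(-15)) = 1/(-93007 + 330) = 1/(-92677) = -1/92677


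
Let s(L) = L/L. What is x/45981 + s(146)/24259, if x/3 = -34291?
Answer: -831850042/371817693 ≈ -2.2373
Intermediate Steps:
x = -102873 (x = 3*(-34291) = -102873)
s(L) = 1
x/45981 + s(146)/24259 = -102873/45981 + 1/24259 = -102873*1/45981 + 1*(1/24259) = -34291/15327 + 1/24259 = -831850042/371817693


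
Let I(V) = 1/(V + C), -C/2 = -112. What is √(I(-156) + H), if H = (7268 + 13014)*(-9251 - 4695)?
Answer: I*√326977804415/34 ≈ 16818.0*I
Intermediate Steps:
C = 224 (C = -2*(-112) = 224)
H = -282852772 (H = 20282*(-13946) = -282852772)
I(V) = 1/(224 + V) (I(V) = 1/(V + 224) = 1/(224 + V))
√(I(-156) + H) = √(1/(224 - 156) - 282852772) = √(1/68 - 282852772) = √(-19233988495/68) = I*√326977804415/34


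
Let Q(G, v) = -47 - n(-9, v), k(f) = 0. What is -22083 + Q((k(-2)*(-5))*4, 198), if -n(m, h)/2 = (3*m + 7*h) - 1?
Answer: -19414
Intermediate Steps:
n(m, h) = 2 - 14*h - 6*m (n(m, h) = -2*((3*m + 7*h) - 1) = -2*(-1 + 3*m + 7*h) = 2 - 14*h - 6*m)
Q(G, v) = -103 + 14*v (Q(G, v) = -47 - (2 - 14*v - 6*(-9)) = -47 - (2 - 14*v + 54) = -47 - (56 - 14*v) = -47 + (-56 + 14*v) = -103 + 14*v)
-22083 + Q((k(-2)*(-5))*4, 198) = -22083 + (-103 + 14*198) = -22083 + (-103 + 2772) = -22083 + 2669 = -19414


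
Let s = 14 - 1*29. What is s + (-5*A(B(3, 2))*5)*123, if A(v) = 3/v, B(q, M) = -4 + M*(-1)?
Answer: 3045/2 ≈ 1522.5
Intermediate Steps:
B(q, M) = -4 - M
s = -15 (s = 14 - 29 = -15)
s + (-5*A(B(3, 2))*5)*123 = -15 + (-15/(-4 - 1*2)*5)*123 = -15 + (-15/(-4 - 2)*5)*123 = -15 + (-15/(-6)*5)*123 = -15 + (-15*(-1)/6*5)*123 = -15 + (-5*(-½)*5)*123 = -15 + ((5/2)*5)*123 = -15 + (25/2)*123 = -15 + 3075/2 = 3045/2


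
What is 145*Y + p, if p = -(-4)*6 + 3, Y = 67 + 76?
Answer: 20762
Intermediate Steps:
Y = 143
p = 27 (p = -2*(-12) + 3 = 24 + 3 = 27)
145*Y + p = 145*143 + 27 = 20735 + 27 = 20762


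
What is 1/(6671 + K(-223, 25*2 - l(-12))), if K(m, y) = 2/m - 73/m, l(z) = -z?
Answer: 223/1487704 ≈ 0.00014990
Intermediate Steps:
K(m, y) = -71/m
1/(6671 + K(-223, 25*2 - l(-12))) = 1/(6671 - 71/(-223)) = 1/(6671 - 71*(-1/223)) = 1/(6671 + 71/223) = 1/(1487704/223) = 223/1487704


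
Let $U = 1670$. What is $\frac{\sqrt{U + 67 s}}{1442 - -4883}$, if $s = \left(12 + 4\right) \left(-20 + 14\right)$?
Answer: $\frac{i \sqrt{4762}}{6325} \approx 0.01091 i$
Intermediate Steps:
$s = -96$ ($s = 16 \left(-6\right) = -96$)
$\frac{\sqrt{U + 67 s}}{1442 - -4883} = \frac{\sqrt{1670 + 67 \left(-96\right)}}{1442 - -4883} = \frac{\sqrt{1670 - 6432}}{1442 + 4883} = \frac{\sqrt{-4762}}{6325} = i \sqrt{4762} \cdot \frac{1}{6325} = \frac{i \sqrt{4762}}{6325}$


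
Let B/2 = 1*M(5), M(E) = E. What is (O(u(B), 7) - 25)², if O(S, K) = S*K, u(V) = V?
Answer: 2025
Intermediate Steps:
B = 10 (B = 2*(1*5) = 2*5 = 10)
O(S, K) = K*S
(O(u(B), 7) - 25)² = (7*10 - 25)² = (70 - 25)² = 45² = 2025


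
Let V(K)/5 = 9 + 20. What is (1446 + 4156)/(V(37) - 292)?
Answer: -5602/147 ≈ -38.109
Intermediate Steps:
V(K) = 145 (V(K) = 5*(9 + 20) = 5*29 = 145)
(1446 + 4156)/(V(37) - 292) = (1446 + 4156)/(145 - 292) = 5602/(-147) = 5602*(-1/147) = -5602/147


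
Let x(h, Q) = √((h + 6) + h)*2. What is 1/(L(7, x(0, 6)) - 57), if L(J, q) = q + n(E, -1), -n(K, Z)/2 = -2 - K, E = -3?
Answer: -59/3457 - 2*√6/3457 ≈ -0.018484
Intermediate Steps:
n(K, Z) = 4 + 2*K (n(K, Z) = -2*(-2 - K) = 4 + 2*K)
x(h, Q) = 2*√(6 + 2*h) (x(h, Q) = √((6 + h) + h)*2 = √(6 + 2*h)*2 = 2*√(6 + 2*h))
L(J, q) = -2 + q (L(J, q) = q + (4 + 2*(-3)) = q + (4 - 6) = q - 2 = -2 + q)
1/(L(7, x(0, 6)) - 57) = 1/((-2 + 2*√(6 + 2*0)) - 57) = 1/((-2 + 2*√(6 + 0)) - 57) = 1/((-2 + 2*√6) - 57) = 1/(-59 + 2*√6)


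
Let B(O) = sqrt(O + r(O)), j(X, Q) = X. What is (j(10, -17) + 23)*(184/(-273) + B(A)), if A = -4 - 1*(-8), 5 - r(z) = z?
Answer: -2024/91 + 33*sqrt(5) ≈ 51.548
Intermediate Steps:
r(z) = 5 - z
A = 4 (A = -4 + 8 = 4)
B(O) = sqrt(5) (B(O) = sqrt(O + (5 - O)) = sqrt(5))
(j(10, -17) + 23)*(184/(-273) + B(A)) = (10 + 23)*(184/(-273) + sqrt(5)) = 33*(184*(-1/273) + sqrt(5)) = 33*(-184/273 + sqrt(5)) = -2024/91 + 33*sqrt(5)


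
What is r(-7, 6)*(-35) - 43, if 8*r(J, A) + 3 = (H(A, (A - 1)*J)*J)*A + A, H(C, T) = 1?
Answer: 1021/8 ≈ 127.63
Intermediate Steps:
r(J, A) = -3/8 + A/8 + A*J/8 (r(J, A) = -3/8 + ((1*J)*A + A)/8 = -3/8 + (J*A + A)/8 = -3/8 + (A*J + A)/8 = -3/8 + (A + A*J)/8 = -3/8 + (A/8 + A*J/8) = -3/8 + A/8 + A*J/8)
r(-7, 6)*(-35) - 43 = (-3/8 + (⅛)*6 + (⅛)*6*(-7))*(-35) - 43 = (-3/8 + ¾ - 21/4)*(-35) - 43 = -39/8*(-35) - 43 = 1365/8 - 43 = 1021/8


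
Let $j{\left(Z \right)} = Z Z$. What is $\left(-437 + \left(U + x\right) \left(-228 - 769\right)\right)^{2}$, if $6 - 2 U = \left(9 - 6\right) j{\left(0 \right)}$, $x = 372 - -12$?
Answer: $149209148176$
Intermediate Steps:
$j{\left(Z \right)} = Z^{2}$
$x = 384$ ($x = 372 + 12 = 384$)
$U = 3$ ($U = 3 - \frac{\left(9 - 6\right) 0^{2}}{2} = 3 - \frac{3 \cdot 0}{2} = 3 - 0 = 3 + 0 = 3$)
$\left(-437 + \left(U + x\right) \left(-228 - 769\right)\right)^{2} = \left(-437 + \left(3 + 384\right) \left(-228 - 769\right)\right)^{2} = \left(-437 + 387 \left(-997\right)\right)^{2} = \left(-437 - 385839\right)^{2} = \left(-386276\right)^{2} = 149209148176$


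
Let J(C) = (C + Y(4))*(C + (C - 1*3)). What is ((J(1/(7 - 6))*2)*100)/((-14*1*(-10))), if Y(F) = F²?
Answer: -170/7 ≈ -24.286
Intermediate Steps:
J(C) = (-3 + 2*C)*(16 + C) (J(C) = (C + 4²)*(C + (C - 1*3)) = (C + 16)*(C + (C - 3)) = (16 + C)*(C + (-3 + C)) = (16 + C)*(-3 + 2*C) = (-3 + 2*C)*(16 + C))
((J(1/(7 - 6))*2)*100)/((-14*1*(-10))) = (((-48 + 2*(1/(7 - 6))² + 29/(7 - 6))*2)*100)/((-14*1*(-10))) = (((-48 + 2*(1/1)² + 29/1)*2)*100)/((-14*(-10))) = (((-48 + 2*1² + 29*1)*2)*100)/140 = (((-48 + 2*1 + 29)*2)*100)*(1/140) = (((-48 + 2 + 29)*2)*100)*(1/140) = (-17*2*100)*(1/140) = -34*100*(1/140) = -3400*1/140 = -170/7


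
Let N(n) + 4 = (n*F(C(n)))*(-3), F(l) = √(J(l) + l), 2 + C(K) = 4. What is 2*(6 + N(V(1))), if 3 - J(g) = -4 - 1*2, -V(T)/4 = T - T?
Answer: 4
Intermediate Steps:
C(K) = 2 (C(K) = -2 + 4 = 2)
V(T) = 0 (V(T) = -4*(T - T) = -4*0 = 0)
J(g) = 9 (J(g) = 3 - (-4 - 1*2) = 3 - (-4 - 2) = 3 - 1*(-6) = 3 + 6 = 9)
F(l) = √(9 + l)
N(n) = -4 - 3*n*√11 (N(n) = -4 + (n*√(9 + 2))*(-3) = -4 + (n*√11)*(-3) = -4 - 3*n*√11)
2*(6 + N(V(1))) = 2*(6 + (-4 - 3*0*√11)) = 2*(6 + (-4 + 0)) = 2*(6 - 4) = 2*2 = 4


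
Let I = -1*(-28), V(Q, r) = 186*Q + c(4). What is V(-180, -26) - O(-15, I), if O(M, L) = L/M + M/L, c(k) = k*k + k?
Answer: -14052191/420 ≈ -33458.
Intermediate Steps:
c(k) = k + k**2 (c(k) = k**2 + k = k + k**2)
V(Q, r) = 20 + 186*Q (V(Q, r) = 186*Q + 4*(1 + 4) = 186*Q + 4*5 = 186*Q + 20 = 20 + 186*Q)
I = 28
V(-180, -26) - O(-15, I) = (20 + 186*(-180)) - (28/(-15) - 15/28) = (20 - 33480) - (28*(-1/15) - 15*1/28) = -33460 - (-28/15 - 15/28) = -33460 - 1*(-1009/420) = -33460 + 1009/420 = -14052191/420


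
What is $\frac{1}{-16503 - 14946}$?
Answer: $- \frac{1}{31449} \approx -3.1798 \cdot 10^{-5}$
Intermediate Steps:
$\frac{1}{-16503 - 14946} = \frac{1}{-31449} = - \frac{1}{31449}$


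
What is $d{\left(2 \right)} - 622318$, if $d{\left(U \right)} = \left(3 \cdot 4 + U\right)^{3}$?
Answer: $-619574$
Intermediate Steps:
$d{\left(U \right)} = \left(12 + U\right)^{3}$
$d{\left(2 \right)} - 622318 = \left(12 + 2\right)^{3} - 622318 = 14^{3} - 622318 = 2744 - 622318 = -619574$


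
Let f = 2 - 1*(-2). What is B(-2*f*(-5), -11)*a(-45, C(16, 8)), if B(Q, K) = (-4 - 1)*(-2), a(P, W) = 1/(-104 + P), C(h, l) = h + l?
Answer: -10/149 ≈ -0.067114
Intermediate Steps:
f = 4 (f = 2 + 2 = 4)
B(Q, K) = 10 (B(Q, K) = -5*(-2) = 10)
B(-2*f*(-5), -11)*a(-45, C(16, 8)) = 10/(-104 - 45) = 10/(-149) = 10*(-1/149) = -10/149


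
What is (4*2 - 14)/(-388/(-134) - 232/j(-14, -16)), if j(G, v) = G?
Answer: -1407/4565 ≈ -0.30821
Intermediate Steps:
(4*2 - 14)/(-388/(-134) - 232/j(-14, -16)) = (4*2 - 14)/(-388/(-134) - 232/(-14)) = (8 - 14)/(-388*(-1/134) - 232*(-1/14)) = -6/(194/67 + 116/7) = -6/9130/469 = -6*469/9130 = -1407/4565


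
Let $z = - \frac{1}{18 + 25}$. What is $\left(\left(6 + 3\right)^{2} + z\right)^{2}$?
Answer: $\frac{12124324}{1849} \approx 6557.2$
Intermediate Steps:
$z = - \frac{1}{43} \approx -0.023256$
$\left(\left(6 + 3\right)^{2} + z\right)^{2} = \left(\left(6 + 3\right)^{2} - \frac{1}{43}\right)^{2} = \left(9^{2} - \frac{1}{43}\right)^{2} = \left(81 - \frac{1}{43}\right)^{2} = \left(\frac{3482}{43}\right)^{2} = \frac{12124324}{1849}$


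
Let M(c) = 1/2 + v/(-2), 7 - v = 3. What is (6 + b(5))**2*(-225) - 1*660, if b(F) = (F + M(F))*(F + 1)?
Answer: -164685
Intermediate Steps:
v = 4 (v = 7 - 1*3 = 7 - 3 = 4)
M(c) = -3/2 (M(c) = 1/2 + 4/(-2) = 1*(1/2) + 4*(-1/2) = 1/2 - 2 = -3/2)
b(F) = (1 + F)*(-3/2 + F) (b(F) = (F - 3/2)*(F + 1) = (-3/2 + F)*(1 + F) = (1 + F)*(-3/2 + F))
(6 + b(5))**2*(-225) - 1*660 = (6 + (-3/2 + 5**2 - 1/2*5))**2*(-225) - 1*660 = (6 + (-3/2 + 25 - 5/2))**2*(-225) - 660 = (6 + 21)**2*(-225) - 660 = 27**2*(-225) - 660 = 729*(-225) - 660 = -164025 - 660 = -164685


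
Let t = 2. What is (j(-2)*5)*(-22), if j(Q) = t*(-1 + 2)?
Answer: -220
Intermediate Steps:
j(Q) = 2 (j(Q) = 2*(-1 + 2) = 2*1 = 2)
(j(-2)*5)*(-22) = (2*5)*(-22) = 10*(-22) = -220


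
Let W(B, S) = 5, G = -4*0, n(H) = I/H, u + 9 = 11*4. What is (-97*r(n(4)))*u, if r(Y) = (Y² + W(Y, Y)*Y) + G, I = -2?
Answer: 30555/4 ≈ 7638.8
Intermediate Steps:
u = 35 (u = -9 + 11*4 = -9 + 44 = 35)
n(H) = -2/H
G = 0
r(Y) = Y² + 5*Y (r(Y) = (Y² + 5*Y) + 0 = Y² + 5*Y)
(-97*r(n(4)))*u = -97*(-2/4)*(5 - 2/4)*35 = -97*(-2*¼)*(5 - 2*¼)*35 = -(-97)*(5 - ½)/2*35 = -(-97)*9/(2*2)*35 = -97*(-9/4)*35 = (873/4)*35 = 30555/4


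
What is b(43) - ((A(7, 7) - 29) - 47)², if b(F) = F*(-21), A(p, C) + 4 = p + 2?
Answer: -5944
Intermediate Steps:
A(p, C) = -2 + p (A(p, C) = -4 + (p + 2) = -4 + (2 + p) = -2 + p)
b(F) = -21*F
b(43) - ((A(7, 7) - 29) - 47)² = -21*43 - (((-2 + 7) - 29) - 47)² = -903 - ((5 - 29) - 47)² = -903 - (-24 - 47)² = -903 - 1*(-71)² = -903 - 1*5041 = -903 - 5041 = -5944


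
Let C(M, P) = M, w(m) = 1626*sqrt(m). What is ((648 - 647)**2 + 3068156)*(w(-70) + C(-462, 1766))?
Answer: -1417488534 + 4988823282*I*sqrt(70) ≈ -1.4175e+9 + 4.1739e+10*I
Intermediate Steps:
((648 - 647)**2 + 3068156)*(w(-70) + C(-462, 1766)) = ((648 - 647)**2 + 3068156)*(1626*sqrt(-70) - 462) = (1**2 + 3068156)*(1626*(I*sqrt(70)) - 462) = (1 + 3068156)*(1626*I*sqrt(70) - 462) = 3068157*(-462 + 1626*I*sqrt(70)) = -1417488534 + 4988823282*I*sqrt(70)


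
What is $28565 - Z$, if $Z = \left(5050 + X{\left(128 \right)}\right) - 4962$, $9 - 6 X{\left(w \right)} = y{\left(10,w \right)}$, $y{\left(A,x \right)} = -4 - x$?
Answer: $\frac{56907}{2} \approx 28454.0$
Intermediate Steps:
$X{\left(w \right)} = \frac{13}{6} + \frac{w}{6}$ ($X{\left(w \right)} = \frac{3}{2} - \frac{-4 - w}{6} = \frac{3}{2} + \left(\frac{2}{3} + \frac{w}{6}\right) = \frac{13}{6} + \frac{w}{6}$)
$Z = \frac{223}{2}$ ($Z = \left(5050 + \left(\frac{13}{6} + \frac{1}{6} \cdot 128\right)\right) - 4962 = \left(5050 + \left(\frac{13}{6} + \frac{64}{3}\right)\right) - 4962 = \left(5050 + \frac{47}{2}\right) - 4962 = \frac{10147}{2} - 4962 = \frac{223}{2} \approx 111.5$)
$28565 - Z = 28565 - \frac{223}{2} = \frac{56907}{2}$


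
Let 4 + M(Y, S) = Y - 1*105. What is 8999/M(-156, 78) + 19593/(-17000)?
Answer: -31635029/901000 ≈ -35.111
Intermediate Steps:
M(Y, S) = -109 + Y (M(Y, S) = -4 + (Y - 1*105) = -4 + (Y - 105) = -4 + (-105 + Y) = -109 + Y)
8999/M(-156, 78) + 19593/(-17000) = 8999/(-109 - 156) + 19593/(-17000) = 8999/(-265) + 19593*(-1/17000) = 8999*(-1/265) - 19593/17000 = -8999/265 - 19593/17000 = -31635029/901000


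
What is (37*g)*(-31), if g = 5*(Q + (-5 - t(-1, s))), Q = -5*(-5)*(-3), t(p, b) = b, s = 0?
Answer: 458800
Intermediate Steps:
Q = -75 (Q = 25*(-3) = -75)
g = -400 (g = 5*(-75 + (-5 - 1*0)) = 5*(-75 + (-5 + 0)) = 5*(-75 - 5) = 5*(-80) = -400)
(37*g)*(-31) = (37*(-400))*(-31) = -14800*(-31) = 458800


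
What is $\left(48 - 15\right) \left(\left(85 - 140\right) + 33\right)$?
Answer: $-726$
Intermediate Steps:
$\left(48 - 15\right) \left(\left(85 - 140\right) + 33\right) = 33 \left(\left(85 - 140\right) + 33\right) = 33 \left(-55 + 33\right) = 33 \left(-22\right) = -726$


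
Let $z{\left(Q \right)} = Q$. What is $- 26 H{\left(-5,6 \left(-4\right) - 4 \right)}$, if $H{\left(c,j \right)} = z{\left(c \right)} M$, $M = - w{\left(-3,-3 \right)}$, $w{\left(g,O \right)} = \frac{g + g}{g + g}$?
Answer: $-130$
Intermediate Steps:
$w{\left(g,O \right)} = 1$ ($w{\left(g,O \right)} = \frac{2 g}{2 g} = 2 g \frac{1}{2 g} = 1$)
$M = -1$ ($M = \left(-1\right) 1 = -1$)
$H{\left(c,j \right)} = - c$ ($H{\left(c,j \right)} = c \left(-1\right) = - c$)
$- 26 H{\left(-5,6 \left(-4\right) - 4 \right)} = - 26 \left(\left(-1\right) \left(-5\right)\right) = \left(-26\right) 5 = -130$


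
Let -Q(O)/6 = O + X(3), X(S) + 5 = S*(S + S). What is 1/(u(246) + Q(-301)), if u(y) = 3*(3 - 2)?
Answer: 1/1731 ≈ 0.00057770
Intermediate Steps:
X(S) = -5 + 2*S² (X(S) = -5 + S*(S + S) = -5 + S*(2*S) = -5 + 2*S²)
u(y) = 3 (u(y) = 3*1 = 3)
Q(O) = -78 - 6*O (Q(O) = -6*(O + (-5 + 2*3²)) = -6*(O + (-5 + 2*9)) = -6*(O + (-5 + 18)) = -6*(O + 13) = -6*(13 + O) = -78 - 6*O)
1/(u(246) + Q(-301)) = 1/(3 + (-78 - 6*(-301))) = 1/(3 + (-78 + 1806)) = 1/(3 + 1728) = 1/1731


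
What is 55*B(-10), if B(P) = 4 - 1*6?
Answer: -110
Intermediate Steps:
B(P) = -2 (B(P) = 4 - 6 = -2)
55*B(-10) = 55*(-2) = -110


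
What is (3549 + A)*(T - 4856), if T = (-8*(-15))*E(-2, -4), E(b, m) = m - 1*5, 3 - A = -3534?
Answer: -42062496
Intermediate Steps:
A = 3537 (A = 3 - 1*(-3534) = 3 + 3534 = 3537)
E(b, m) = -5 + m (E(b, m) = m - 5 = -5 + m)
T = -1080 (T = (-8*(-15))*(-5 - 4) = 120*(-9) = -1080)
(3549 + A)*(T - 4856) = (3549 + 3537)*(-1080 - 4856) = 7086*(-5936) = -42062496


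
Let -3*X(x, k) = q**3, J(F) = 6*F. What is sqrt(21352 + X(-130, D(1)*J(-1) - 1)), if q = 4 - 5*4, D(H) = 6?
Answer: 2*sqrt(51114)/3 ≈ 150.72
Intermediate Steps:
q = -16 (q = 4 - 20 = -16)
X(x, k) = 4096/3 (X(x, k) = -1/3*(-16)**3 = -1/3*(-4096) = 4096/3)
sqrt(21352 + X(-130, D(1)*J(-1) - 1)) = sqrt(21352 + 4096/3) = sqrt(68152/3) = 2*sqrt(51114)/3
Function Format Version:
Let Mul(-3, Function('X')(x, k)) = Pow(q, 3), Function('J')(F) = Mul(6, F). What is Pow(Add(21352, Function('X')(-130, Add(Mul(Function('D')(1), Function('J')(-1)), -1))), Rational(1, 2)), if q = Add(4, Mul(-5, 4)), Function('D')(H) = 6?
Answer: Mul(Rational(2, 3), Pow(51114, Rational(1, 2))) ≈ 150.72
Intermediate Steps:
q = -16 (q = Add(4, -20) = -16)
Function('X')(x, k) = Rational(4096, 3) (Function('X')(x, k) = Mul(Rational(-1, 3), Pow(-16, 3)) = Mul(Rational(-1, 3), -4096) = Rational(4096, 3))
Pow(Add(21352, Function('X')(-130, Add(Mul(Function('D')(1), Function('J')(-1)), -1))), Rational(1, 2)) = Pow(Add(21352, Rational(4096, 3)), Rational(1, 2)) = Pow(Rational(68152, 3), Rational(1, 2)) = Mul(Rational(2, 3), Pow(51114, Rational(1, 2)))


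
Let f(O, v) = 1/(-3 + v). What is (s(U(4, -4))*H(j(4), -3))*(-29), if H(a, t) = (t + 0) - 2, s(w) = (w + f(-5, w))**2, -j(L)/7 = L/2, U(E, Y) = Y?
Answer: 121945/49 ≈ 2488.7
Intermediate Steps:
j(L) = -7*L/2
s(w) = (w + 1/(-3 + w))**2
H(a, t) = -2 + t (H(a, t) = t - 2 = -2 + t)
(s(U(4, -4))*H(j(4), -3))*(-29) = ((-4 + 1/(-3 - 4))**2*(-2 - 3))*(-29) = ((-4 + 1/(-7))**2*(-5))*(-29) = ((-4 - 1/7)**2*(-5))*(-29) = ((-29/7)**2*(-5))*(-29) = ((841/49)*(-5))*(-29) = -4205/49*(-29) = 121945/49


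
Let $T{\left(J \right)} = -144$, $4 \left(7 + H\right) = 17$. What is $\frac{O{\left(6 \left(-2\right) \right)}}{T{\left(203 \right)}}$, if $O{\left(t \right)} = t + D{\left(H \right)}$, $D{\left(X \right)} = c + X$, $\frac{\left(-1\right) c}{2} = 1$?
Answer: $\frac{67}{576} \approx 0.11632$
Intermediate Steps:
$H = - \frac{11}{4}$ ($H = -7 + \frac{1}{4} \cdot 17 = -7 + \frac{17}{4} = - \frac{11}{4} \approx -2.75$)
$c = -2$ ($c = \left(-2\right) 1 = -2$)
$D{\left(X \right)} = -2 + X$
$O{\left(t \right)} = - \frac{19}{4} + t$ ($O{\left(t \right)} = t - \frac{19}{4} = - \frac{19}{4} + t$)
$\frac{O{\left(6 \left(-2\right) \right)}}{T{\left(203 \right)}} = \frac{- \frac{19}{4} + 6 \left(-2\right)}{-144} = \left(- \frac{19}{4} - 12\right) \left(- \frac{1}{144}\right) = \left(- \frac{67}{4}\right) \left(- \frac{1}{144}\right) = \frac{67}{576}$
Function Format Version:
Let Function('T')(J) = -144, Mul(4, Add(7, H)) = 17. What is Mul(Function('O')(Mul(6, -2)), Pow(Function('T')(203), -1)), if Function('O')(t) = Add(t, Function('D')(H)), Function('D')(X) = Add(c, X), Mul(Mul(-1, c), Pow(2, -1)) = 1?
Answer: Rational(67, 576) ≈ 0.11632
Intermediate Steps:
H = Rational(-11, 4) (H = Add(-7, Mul(Rational(1, 4), 17)) = Add(-7, Rational(17, 4)) = Rational(-11, 4) ≈ -2.7500)
c = -2 (c = Mul(-2, 1) = -2)
Function('D')(X) = Add(-2, X)
Function('O')(t) = Add(Rational(-19, 4), t) (Function('O')(t) = Add(t, Add(-2, Rational(-11, 4))) = Add(t, Rational(-19, 4)) = Add(Rational(-19, 4), t))
Mul(Function('O')(Mul(6, -2)), Pow(Function('T')(203), -1)) = Mul(Add(Rational(-19, 4), Mul(6, -2)), Pow(-144, -1)) = Mul(Add(Rational(-19, 4), -12), Rational(-1, 144)) = Mul(Rational(-67, 4), Rational(-1, 144)) = Rational(67, 576)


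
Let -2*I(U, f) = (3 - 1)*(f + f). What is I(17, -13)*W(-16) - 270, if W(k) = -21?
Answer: -816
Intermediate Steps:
I(U, f) = -2*f (I(U, f) = -(3 - 1)*(f + f)/2 = -2*f)
I(17, -13)*W(-16) - 270 = -2*(-13)*(-21) - 270 = 26*(-21) - 270 = -546 - 270 = -816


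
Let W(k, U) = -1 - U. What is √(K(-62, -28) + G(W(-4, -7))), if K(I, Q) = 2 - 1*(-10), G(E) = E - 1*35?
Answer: I*√17 ≈ 4.1231*I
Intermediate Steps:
G(E) = -35 + E (G(E) = E - 35 = -35 + E)
K(I, Q) = 12 (K(I, Q) = 2 + 10 = 12)
√(K(-62, -28) + G(W(-4, -7))) = √(12 + (-35 + (-1 - 1*(-7)))) = √(12 + (-35 + (-1 + 7))) = √(12 + (-35 + 6)) = √(12 - 29) = √(-17) = I*√17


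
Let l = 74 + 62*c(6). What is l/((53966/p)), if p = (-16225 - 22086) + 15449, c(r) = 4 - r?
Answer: 571550/26983 ≈ 21.182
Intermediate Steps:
l = -50 (l = 74 + 62*(4 - 1*6) = 74 + 62*(4 - 6) = 74 + 62*(-2) = 74 - 124 = -50)
p = -22862 (p = -38311 + 15449 = -22862)
l/((53966/p)) = -50/(53966/(-22862)) = -50/(53966*(-1/22862)) = -50/(-26983/11431) = -50*(-11431/26983) = 571550/26983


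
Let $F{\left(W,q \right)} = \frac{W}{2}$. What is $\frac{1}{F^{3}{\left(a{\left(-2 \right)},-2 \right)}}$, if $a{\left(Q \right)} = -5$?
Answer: $- \frac{8}{125} \approx -0.064$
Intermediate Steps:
$F{\left(W,q \right)} = \frac{W}{2}$ ($F{\left(W,q \right)} = W \frac{1}{2} = \frac{W}{2}$)
$\frac{1}{F^{3}{\left(a{\left(-2 \right)},-2 \right)}} = \frac{1}{\left(\frac{1}{2} \left(-5\right)\right)^{3}} = \frac{1}{\left(- \frac{5}{2}\right)^{3}} = \frac{1}{- \frac{125}{8}} = - \frac{8}{125}$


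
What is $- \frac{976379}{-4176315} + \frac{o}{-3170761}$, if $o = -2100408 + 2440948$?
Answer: $\frac{152151104029}{1203826975065} \approx 0.12639$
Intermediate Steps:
$o = 340540$
$- \frac{976379}{-4176315} + \frac{o}{-3170761} = - \frac{976379}{-4176315} + \frac{340540}{-3170761} = \left(-976379\right) \left(- \frac{1}{4176315}\right) + 340540 \left(- \frac{1}{3170761}\right) = \frac{976379}{4176315} - \frac{340540}{3170761} = \frac{152151104029}{1203826975065}$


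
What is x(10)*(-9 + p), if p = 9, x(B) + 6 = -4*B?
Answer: 0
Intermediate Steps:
x(B) = -6 - 4*B
x(10)*(-9 + p) = (-6 - 4*10)*(-9 + 9) = (-6 - 40)*0 = -46*0 = 0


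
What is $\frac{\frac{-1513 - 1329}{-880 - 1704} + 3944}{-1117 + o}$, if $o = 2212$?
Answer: $\frac{1699023}{471580} \approx 3.6028$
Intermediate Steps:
$\frac{\frac{-1513 - 1329}{-880 - 1704} + 3944}{-1117 + o} = \frac{\frac{-1513 - 1329}{-880 - 1704} + 3944}{-1117 + 2212} = \frac{- \frac{2842}{-2584} + 3944}{1095} = \left(\left(-2842\right) \left(- \frac{1}{2584}\right) + 3944\right) \frac{1}{1095} = \left(\frac{1421}{1292} + 3944\right) \frac{1}{1095} = \frac{5097069}{1292} \cdot \frac{1}{1095} = \frac{1699023}{471580}$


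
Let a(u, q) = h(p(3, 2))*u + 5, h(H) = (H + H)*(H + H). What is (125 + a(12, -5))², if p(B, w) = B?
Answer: 315844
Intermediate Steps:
h(H) = 4*H² (h(H) = (2*H)*(2*H) = 4*H²)
a(u, q) = 5 + 36*u (a(u, q) = (4*3²)*u + 5 = (4*9)*u + 5 = 36*u + 5 = 5 + 36*u)
(125 + a(12, -5))² = (125 + (5 + 36*12))² = (125 + (5 + 432))² = (125 + 437)² = 562² = 315844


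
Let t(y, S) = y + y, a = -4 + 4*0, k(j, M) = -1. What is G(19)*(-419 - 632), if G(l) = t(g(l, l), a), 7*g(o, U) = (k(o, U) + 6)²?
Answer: -52550/7 ≈ -7507.1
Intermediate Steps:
g(o, U) = 25/7 (g(o, U) = (-1 + 6)²/7 = (⅐)*5² = (⅐)*25 = 25/7)
a = -4 (a = -4 + 0 = -4)
t(y, S) = 2*y
G(l) = 50/7 (G(l) = 2*(25/7) = 50/7)
G(19)*(-419 - 632) = 50*(-419 - 632)/7 = (50/7)*(-1051) = -52550/7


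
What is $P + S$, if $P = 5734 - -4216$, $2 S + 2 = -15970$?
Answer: $1964$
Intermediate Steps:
$S = -7986$ ($S = -1 + \frac{1}{2} \left(-15970\right) = -1 - 7985 = -7986$)
$P = 9950$ ($P = 5734 + 4216 = 9950$)
$P + S = 9950 - 7986 = 1964$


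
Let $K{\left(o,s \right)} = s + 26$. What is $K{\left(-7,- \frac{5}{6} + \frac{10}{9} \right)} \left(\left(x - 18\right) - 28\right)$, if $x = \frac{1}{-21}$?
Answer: $- \frac{457391}{378} \approx -1210.0$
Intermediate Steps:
$K{\left(o,s \right)} = 26 + s$
$x = - \frac{1}{21} \approx -0.047619$
$K{\left(-7,- \frac{5}{6} + \frac{10}{9} \right)} \left(\left(x - 18\right) - 28\right) = \left(26 + \left(- \frac{5}{6} + \frac{10}{9}\right)\right) \left(\left(- \frac{1}{21} - 18\right) - 28\right) = \left(26 + \left(\left(-5\right) \frac{1}{6} + 10 \cdot \frac{1}{9}\right)\right) \left(- \frac{379}{21} - 28\right) = \left(26 + \left(- \frac{5}{6} + \frac{10}{9}\right)\right) \left(- \frac{967}{21}\right) = \left(26 + \frac{5}{18}\right) \left(- \frac{967}{21}\right) = \frac{473}{18} \left(- \frac{967}{21}\right) = - \frac{457391}{378}$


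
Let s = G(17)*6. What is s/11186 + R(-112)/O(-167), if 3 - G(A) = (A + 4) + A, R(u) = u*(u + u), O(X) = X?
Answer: -20047817/133433 ≈ -150.25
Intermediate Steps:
R(u) = 2*u**2 (R(u) = u*(2*u) = 2*u**2)
G(A) = -1 - 2*A (G(A) = 3 - ((A + 4) + A) = 3 - ((4 + A) + A) = 3 - (4 + 2*A) = 3 + (-4 - 2*A) = -1 - 2*A)
s = -210 (s = (-1 - 2*17)*6 = (-1 - 34)*6 = -35*6 = -210)
s/11186 + R(-112)/O(-167) = -210/11186 + (2*(-112)**2)/(-167) = -210*1/11186 + (2*12544)*(-1/167) = -15/799 + 25088*(-1/167) = -15/799 - 25088/167 = -20047817/133433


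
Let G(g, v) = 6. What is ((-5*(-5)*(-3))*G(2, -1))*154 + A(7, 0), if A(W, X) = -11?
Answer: -69311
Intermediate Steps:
((-5*(-5)*(-3))*G(2, -1))*154 + A(7, 0) = ((-5*(-5)*(-3))*6)*154 - 11 = ((25*(-3))*6)*154 - 11 = -75*6*154 - 11 = -450*154 - 11 = -69300 - 11 = -69311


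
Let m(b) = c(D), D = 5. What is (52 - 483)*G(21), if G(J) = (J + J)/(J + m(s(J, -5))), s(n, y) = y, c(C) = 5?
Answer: -9051/13 ≈ -696.23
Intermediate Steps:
m(b) = 5
G(J) = 2*J/(5 + J) (G(J) = (J + J)/(J + 5) = (2*J)/(5 + J) = 2*J/(5 + J))
(52 - 483)*G(21) = (52 - 483)*(2*21/(5 + 21)) = -862*21/26 = -431*21/13 = -9051/13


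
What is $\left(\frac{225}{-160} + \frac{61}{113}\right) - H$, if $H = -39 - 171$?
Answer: $\frac{756227}{3616} \approx 209.13$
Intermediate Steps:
$H = -210$
$\left(\frac{225}{-160} + \frac{61}{113}\right) - H = \left(\frac{225}{-160} + \frac{61}{113}\right) - -210 = \left(225 \left(- \frac{1}{160}\right) + 61 \cdot \frac{1}{113}\right) + 210 = \left(- \frac{45}{32} + \frac{61}{113}\right) + 210 = - \frac{3133}{3616} + 210 = \frac{756227}{3616}$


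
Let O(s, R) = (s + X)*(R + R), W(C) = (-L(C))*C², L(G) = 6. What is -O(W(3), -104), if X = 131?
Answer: 16016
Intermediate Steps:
W(C) = -6*C² (W(C) = (-1*6)*C² = -6*C²)
O(s, R) = 2*R*(131 + s) (O(s, R) = (s + 131)*(R + R) = (131 + s)*(2*R) = 2*R*(131 + s))
-O(W(3), -104) = -2*(-104)*(131 - 6*3²) = -2*(-104)*(131 - 6*9) = -2*(-104)*(131 - 54) = -2*(-104)*77 = -1*(-16016) = 16016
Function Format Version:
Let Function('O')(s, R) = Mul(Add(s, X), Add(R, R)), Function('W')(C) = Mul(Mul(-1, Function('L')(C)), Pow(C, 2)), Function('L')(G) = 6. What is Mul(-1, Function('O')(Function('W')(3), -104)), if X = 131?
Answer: 16016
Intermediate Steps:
Function('W')(C) = Mul(-6, Pow(C, 2)) (Function('W')(C) = Mul(Mul(-1, 6), Pow(C, 2)) = Mul(-6, Pow(C, 2)))
Function('O')(s, R) = Mul(2, R, Add(131, s)) (Function('O')(s, R) = Mul(Add(s, 131), Add(R, R)) = Mul(Add(131, s), Mul(2, R)) = Mul(2, R, Add(131, s)))
Mul(-1, Function('O')(Function('W')(3), -104)) = Mul(-1, Mul(2, -104, Add(131, Mul(-6, Pow(3, 2))))) = Mul(-1, Mul(2, -104, Add(131, Mul(-6, 9)))) = Mul(-1, Mul(2, -104, Add(131, -54))) = Mul(-1, Mul(2, -104, 77)) = Mul(-1, -16016) = 16016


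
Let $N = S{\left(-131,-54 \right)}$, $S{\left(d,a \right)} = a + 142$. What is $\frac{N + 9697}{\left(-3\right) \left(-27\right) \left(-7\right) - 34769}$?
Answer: $- \frac{9785}{35336} \approx -0.27691$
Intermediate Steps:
$S{\left(d,a \right)} = 142 + a$
$N = 88$ ($N = 142 - 54 = 88$)
$\frac{N + 9697}{\left(-3\right) \left(-27\right) \left(-7\right) - 34769} = \frac{88 + 9697}{\left(-3\right) \left(-27\right) \left(-7\right) - 34769} = \frac{9785}{81 \left(-7\right) - 34769} = \frac{9785}{-567 - 34769} = \frac{9785}{-35336} = 9785 \left(- \frac{1}{35336}\right) = - \frac{9785}{35336}$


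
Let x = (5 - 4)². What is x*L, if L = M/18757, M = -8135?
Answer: -8135/18757 ≈ -0.43370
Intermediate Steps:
L = -8135/18757 ≈ -0.43370
x = 1 (x = 1² = 1)
x*L = 1*(-8135/18757) = -8135/18757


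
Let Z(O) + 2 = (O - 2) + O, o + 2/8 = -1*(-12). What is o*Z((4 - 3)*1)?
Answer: -47/2 ≈ -23.500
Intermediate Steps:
o = 47/4 (o = -1/4 - 1*(-12) = -1/4 + 12 = 47/4 ≈ 11.750)
Z(O) = -4 + 2*O (Z(O) = -2 + ((O - 2) + O) = -2 + ((-2 + O) + O) = -2 + (-2 + 2*O) = -4 + 2*O)
o*Z((4 - 3)*1) = 47*(-4 + 2*((4 - 3)*1))/4 = 47*(-4 + 2*(1*1))/4 = 47*(-4 + 2*1)/4 = 47*(-4 + 2)/4 = (47/4)*(-2) = -47/2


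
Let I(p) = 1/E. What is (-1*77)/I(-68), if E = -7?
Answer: 539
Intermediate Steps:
I(p) = -1/7 (I(p) = 1/(-7) = -1/7)
(-1*77)/I(-68) = (-1*77)/(-1/7) = -77*(-7) = 539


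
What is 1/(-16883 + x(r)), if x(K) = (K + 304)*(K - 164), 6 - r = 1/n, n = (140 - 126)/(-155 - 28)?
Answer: -196/12486235 ≈ -1.5697e-5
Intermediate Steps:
n = -14/183 (n = 14/(-183) = 14*(-1/183) = -14/183 ≈ -0.076503)
r = 267/14 (r = 6 - 1/(-14/183) = 6 - 1*(-183/14) = 6 + 183/14 = 267/14 ≈ 19.071)
x(K) = (-164 + K)*(304 + K) (x(K) = (304 + K)*(-164 + K) = (-164 + K)*(304 + K))
1/(-16883 + x(r)) = 1/(-16883 + (-49856 + (267/14)² + 140*(267/14))) = 1/(-16883 + (-49856 + 71289/196 + 2670)) = 1/(-16883 - 9177167/196) = 1/(-12486235/196) = -196/12486235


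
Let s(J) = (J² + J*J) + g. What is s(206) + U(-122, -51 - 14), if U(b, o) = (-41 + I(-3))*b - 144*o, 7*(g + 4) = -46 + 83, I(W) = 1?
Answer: 693793/7 ≈ 99113.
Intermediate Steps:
g = 9/7 (g = -4 + (-46 + 83)/7 = -4 + (⅐)*37 = -4 + 37/7 = 9/7 ≈ 1.2857)
U(b, o) = -144*o - 40*b (U(b, o) = (-41 + 1)*b - 144*o = -40*b - 144*o = -144*o - 40*b)
s(J) = 9/7 + 2*J² (s(J) = (J² + J*J) + 9/7 = (J² + J²) + 9/7 = 2*J² + 9/7 = 9/7 + 2*J²)
s(206) + U(-122, -51 - 14) = (9/7 + 2*206²) + (-144*(-51 - 14) - 40*(-122)) = (9/7 + 2*42436) + (-144*(-65) + 4880) = (9/7 + 84872) + (9360 + 4880) = 594113/7 + 14240 = 693793/7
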